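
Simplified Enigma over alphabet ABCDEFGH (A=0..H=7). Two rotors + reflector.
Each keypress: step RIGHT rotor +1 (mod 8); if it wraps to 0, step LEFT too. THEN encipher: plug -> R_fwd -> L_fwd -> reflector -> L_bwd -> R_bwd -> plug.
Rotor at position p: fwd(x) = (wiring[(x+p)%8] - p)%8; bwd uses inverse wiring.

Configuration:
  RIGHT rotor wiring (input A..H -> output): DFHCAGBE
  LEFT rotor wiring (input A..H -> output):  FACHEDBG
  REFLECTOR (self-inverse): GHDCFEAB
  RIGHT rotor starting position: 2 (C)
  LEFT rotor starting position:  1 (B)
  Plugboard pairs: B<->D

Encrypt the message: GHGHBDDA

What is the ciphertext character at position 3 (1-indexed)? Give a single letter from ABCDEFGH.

Char 1 ('G'): step: R->3, L=1; G->plug->G->R->C->L->G->refl->A->L'->F->R'->B->plug->D
Char 2 ('H'): step: R->4, L=1; H->plug->H->R->G->L->F->refl->E->L'->H->R'->E->plug->E
Char 3 ('G'): step: R->5, L=1; G->plug->G->R->F->L->A->refl->G->L'->C->R'->F->plug->F

F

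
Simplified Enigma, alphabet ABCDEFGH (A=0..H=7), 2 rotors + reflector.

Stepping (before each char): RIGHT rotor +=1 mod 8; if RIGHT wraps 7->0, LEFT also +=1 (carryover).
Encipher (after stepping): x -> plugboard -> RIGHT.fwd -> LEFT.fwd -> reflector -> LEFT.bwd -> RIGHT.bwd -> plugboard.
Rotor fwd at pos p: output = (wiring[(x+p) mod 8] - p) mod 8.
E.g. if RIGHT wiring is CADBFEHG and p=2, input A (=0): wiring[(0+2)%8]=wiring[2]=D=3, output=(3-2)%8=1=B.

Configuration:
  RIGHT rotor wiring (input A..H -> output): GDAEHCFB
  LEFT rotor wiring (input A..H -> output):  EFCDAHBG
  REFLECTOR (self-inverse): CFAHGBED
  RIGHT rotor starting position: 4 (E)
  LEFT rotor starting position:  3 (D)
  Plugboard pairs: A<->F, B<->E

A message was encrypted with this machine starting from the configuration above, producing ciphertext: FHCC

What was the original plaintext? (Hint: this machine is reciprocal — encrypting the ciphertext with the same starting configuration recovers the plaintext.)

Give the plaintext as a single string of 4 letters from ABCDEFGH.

Answer: DFEF

Derivation:
Char 1 ('F'): step: R->5, L=3; F->plug->A->R->F->L->B->refl->F->L'->B->R'->D->plug->D
Char 2 ('H'): step: R->6, L=3; H->plug->H->R->E->L->D->refl->H->L'->H->R'->A->plug->F
Char 3 ('C'): step: R->7, L=3; C->plug->C->R->E->L->D->refl->H->L'->H->R'->B->plug->E
Char 4 ('C'): step: R->0, L->4 (L advanced); C->plug->C->R->A->L->E->refl->G->L'->G->R'->A->plug->F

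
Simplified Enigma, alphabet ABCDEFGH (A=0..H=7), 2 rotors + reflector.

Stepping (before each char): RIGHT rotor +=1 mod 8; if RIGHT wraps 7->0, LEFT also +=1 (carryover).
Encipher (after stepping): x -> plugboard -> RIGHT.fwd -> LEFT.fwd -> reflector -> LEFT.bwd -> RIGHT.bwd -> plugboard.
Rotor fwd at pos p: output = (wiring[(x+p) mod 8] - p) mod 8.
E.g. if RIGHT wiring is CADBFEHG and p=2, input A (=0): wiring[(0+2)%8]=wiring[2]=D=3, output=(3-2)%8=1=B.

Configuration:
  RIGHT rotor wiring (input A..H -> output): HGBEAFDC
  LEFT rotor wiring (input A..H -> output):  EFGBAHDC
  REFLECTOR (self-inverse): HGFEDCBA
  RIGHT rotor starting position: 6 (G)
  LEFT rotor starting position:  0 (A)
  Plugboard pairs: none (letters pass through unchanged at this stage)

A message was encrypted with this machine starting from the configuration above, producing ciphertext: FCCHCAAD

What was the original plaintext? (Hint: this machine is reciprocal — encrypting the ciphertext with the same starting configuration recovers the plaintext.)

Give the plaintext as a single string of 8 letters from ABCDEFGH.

Char 1 ('F'): step: R->7, L=0; F->plug->F->R->B->L->F->refl->C->L'->H->R'->C->plug->C
Char 2 ('C'): step: R->0, L->1 (L advanced); C->plug->C->R->B->L->F->refl->C->L'->F->R'->F->plug->F
Char 3 ('C'): step: R->1, L=1; C->plug->C->R->D->L->H->refl->A->L'->C->R'->F->plug->F
Char 4 ('H'): step: R->2, L=1; H->plug->H->R->E->L->G->refl->B->L'->G->R'->C->plug->C
Char 5 ('C'): step: R->3, L=1; C->plug->C->R->C->L->A->refl->H->L'->D->R'->G->plug->G
Char 6 ('A'): step: R->4, L=1; A->plug->A->R->E->L->G->refl->B->L'->G->R'->D->plug->D
Char 7 ('A'): step: R->5, L=1; A->plug->A->R->A->L->E->refl->D->L'->H->R'->G->plug->G
Char 8 ('D'): step: R->6, L=1; D->plug->D->R->A->L->E->refl->D->L'->H->R'->H->plug->H

Answer: CFFCGDGH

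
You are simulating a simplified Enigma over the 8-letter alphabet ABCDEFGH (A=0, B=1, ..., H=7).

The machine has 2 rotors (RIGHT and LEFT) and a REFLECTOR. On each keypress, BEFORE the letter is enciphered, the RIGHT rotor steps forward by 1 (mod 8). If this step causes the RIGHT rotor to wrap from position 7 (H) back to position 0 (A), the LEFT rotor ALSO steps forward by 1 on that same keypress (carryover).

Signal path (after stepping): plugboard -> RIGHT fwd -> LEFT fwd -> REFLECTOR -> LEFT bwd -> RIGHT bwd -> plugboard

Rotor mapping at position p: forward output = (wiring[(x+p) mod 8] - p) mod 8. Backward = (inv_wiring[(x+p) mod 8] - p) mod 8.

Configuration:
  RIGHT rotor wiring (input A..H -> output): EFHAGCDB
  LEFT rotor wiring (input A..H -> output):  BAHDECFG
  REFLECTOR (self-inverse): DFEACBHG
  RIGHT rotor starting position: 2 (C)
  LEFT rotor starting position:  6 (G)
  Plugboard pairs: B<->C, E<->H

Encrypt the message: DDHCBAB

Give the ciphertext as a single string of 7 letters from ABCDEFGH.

Answer: HECDDEG

Derivation:
Char 1 ('D'): step: R->3, L=6; D->plug->D->R->A->L->H->refl->G->L'->G->R'->E->plug->H
Char 2 ('D'): step: R->4, L=6; D->plug->D->R->F->L->F->refl->B->L'->E->R'->H->plug->E
Char 3 ('H'): step: R->5, L=6; H->plug->E->R->A->L->H->refl->G->L'->G->R'->B->plug->C
Char 4 ('C'): step: R->6, L=6; C->plug->B->R->D->L->C->refl->E->L'->H->R'->D->plug->D
Char 5 ('B'): step: R->7, L=6; B->plug->C->R->G->L->G->refl->H->L'->A->R'->D->plug->D
Char 6 ('A'): step: R->0, L->7 (L advanced); A->plug->A->R->E->L->E->refl->C->L'->B->R'->H->plug->E
Char 7 ('B'): step: R->1, L=7; B->plug->C->R->H->L->G->refl->H->L'->A->R'->G->plug->G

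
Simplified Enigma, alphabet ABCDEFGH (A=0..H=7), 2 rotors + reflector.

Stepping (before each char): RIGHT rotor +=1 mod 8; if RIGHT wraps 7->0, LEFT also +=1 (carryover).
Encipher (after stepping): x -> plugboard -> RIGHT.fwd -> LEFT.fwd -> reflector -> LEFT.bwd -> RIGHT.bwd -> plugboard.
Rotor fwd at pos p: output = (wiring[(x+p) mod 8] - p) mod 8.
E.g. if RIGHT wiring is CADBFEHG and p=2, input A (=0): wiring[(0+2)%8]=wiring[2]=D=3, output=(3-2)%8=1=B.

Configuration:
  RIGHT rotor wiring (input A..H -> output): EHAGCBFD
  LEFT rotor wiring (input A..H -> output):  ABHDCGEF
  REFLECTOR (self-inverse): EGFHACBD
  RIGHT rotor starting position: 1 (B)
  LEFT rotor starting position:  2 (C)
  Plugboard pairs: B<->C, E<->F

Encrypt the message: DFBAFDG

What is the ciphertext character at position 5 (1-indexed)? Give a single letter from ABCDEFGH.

Char 1 ('D'): step: R->2, L=2; D->plug->D->R->H->L->H->refl->D->L'->F->R'->H->plug->H
Char 2 ('F'): step: R->3, L=2; F->plug->E->R->A->L->F->refl->C->L'->E->R'->G->plug->G
Char 3 ('B'): step: R->4, L=2; B->plug->C->R->B->L->B->refl->G->L'->G->R'->A->plug->A
Char 4 ('A'): step: R->5, L=2; A->plug->A->R->E->L->C->refl->F->L'->A->R'->B->plug->C
Char 5 ('F'): step: R->6, L=2; F->plug->E->R->C->L->A->refl->E->L'->D->R'->H->plug->H

H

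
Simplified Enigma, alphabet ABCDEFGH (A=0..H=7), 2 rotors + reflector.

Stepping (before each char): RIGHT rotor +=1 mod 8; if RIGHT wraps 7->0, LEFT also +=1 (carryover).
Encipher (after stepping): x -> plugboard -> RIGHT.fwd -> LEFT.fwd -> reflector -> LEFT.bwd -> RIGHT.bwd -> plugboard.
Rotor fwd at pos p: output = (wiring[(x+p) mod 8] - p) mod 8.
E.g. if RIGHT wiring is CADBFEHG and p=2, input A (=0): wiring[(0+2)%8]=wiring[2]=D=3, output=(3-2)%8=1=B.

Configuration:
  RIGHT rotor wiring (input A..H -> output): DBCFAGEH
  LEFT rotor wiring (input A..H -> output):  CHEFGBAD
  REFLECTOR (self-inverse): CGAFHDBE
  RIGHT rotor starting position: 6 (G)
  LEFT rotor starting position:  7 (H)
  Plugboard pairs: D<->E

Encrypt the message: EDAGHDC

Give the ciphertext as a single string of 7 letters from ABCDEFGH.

Char 1 ('E'): step: R->7, L=7; E->plug->D->R->D->L->F->refl->D->L'->B->R'->F->plug->F
Char 2 ('D'): step: R->0, L->0 (L advanced); D->plug->E->R->A->L->C->refl->A->L'->G->R'->F->plug->F
Char 3 ('A'): step: R->1, L=0; A->plug->A->R->A->L->C->refl->A->L'->G->R'->G->plug->G
Char 4 ('G'): step: R->2, L=0; G->plug->G->R->B->L->H->refl->E->L'->C->R'->E->plug->D
Char 5 ('H'): step: R->3, L=0; H->plug->H->R->H->L->D->refl->F->L'->D->R'->C->plug->C
Char 6 ('D'): step: R->4, L=0; D->plug->E->R->H->L->D->refl->F->L'->D->R'->D->plug->E
Char 7 ('C'): step: R->5, L=0; C->plug->C->R->C->L->E->refl->H->L'->B->R'->A->plug->A

Answer: FFGDCEA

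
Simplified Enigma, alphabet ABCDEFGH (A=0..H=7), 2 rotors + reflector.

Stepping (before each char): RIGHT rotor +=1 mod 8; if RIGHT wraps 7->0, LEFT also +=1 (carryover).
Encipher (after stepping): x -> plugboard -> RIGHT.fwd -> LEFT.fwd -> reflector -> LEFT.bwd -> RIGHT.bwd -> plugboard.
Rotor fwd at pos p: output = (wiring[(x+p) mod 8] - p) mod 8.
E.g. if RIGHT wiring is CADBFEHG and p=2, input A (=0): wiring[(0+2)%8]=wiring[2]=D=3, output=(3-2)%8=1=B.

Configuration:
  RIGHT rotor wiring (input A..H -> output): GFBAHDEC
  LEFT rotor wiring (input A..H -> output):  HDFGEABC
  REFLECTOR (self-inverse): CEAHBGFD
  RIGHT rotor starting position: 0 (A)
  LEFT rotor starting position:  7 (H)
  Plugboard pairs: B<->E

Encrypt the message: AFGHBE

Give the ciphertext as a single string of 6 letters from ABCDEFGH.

Answer: EGHCFC

Derivation:
Char 1 ('A'): step: R->1, L=7; A->plug->A->R->E->L->H->refl->D->L'->A->R'->B->plug->E
Char 2 ('F'): step: R->2, L=7; F->plug->F->R->A->L->D->refl->H->L'->E->R'->G->plug->G
Char 3 ('G'): step: R->3, L=7; G->plug->G->R->C->L->E->refl->B->L'->G->R'->H->plug->H
Char 4 ('H'): step: R->4, L=7; H->plug->H->R->E->L->H->refl->D->L'->A->R'->C->plug->C
Char 5 ('B'): step: R->5, L=7; B->plug->E->R->A->L->D->refl->H->L'->E->R'->F->plug->F
Char 6 ('E'): step: R->6, L=7; E->plug->B->R->E->L->H->refl->D->L'->A->R'->C->plug->C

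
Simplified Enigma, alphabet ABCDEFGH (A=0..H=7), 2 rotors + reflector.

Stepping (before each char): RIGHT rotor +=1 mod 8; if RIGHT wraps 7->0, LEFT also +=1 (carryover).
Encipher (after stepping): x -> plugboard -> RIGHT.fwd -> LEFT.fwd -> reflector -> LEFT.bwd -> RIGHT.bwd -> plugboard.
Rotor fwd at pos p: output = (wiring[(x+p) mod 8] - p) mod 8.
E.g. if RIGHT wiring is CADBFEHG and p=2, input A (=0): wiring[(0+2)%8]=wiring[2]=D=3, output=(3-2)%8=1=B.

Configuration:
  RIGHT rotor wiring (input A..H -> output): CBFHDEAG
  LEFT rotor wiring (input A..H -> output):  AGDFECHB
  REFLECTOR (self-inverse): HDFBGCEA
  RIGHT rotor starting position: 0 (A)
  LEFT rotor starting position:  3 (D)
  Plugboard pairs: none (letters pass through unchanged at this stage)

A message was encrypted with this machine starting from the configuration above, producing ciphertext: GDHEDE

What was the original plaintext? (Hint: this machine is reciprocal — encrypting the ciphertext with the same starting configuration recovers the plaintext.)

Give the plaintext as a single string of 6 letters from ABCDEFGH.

Answer: AHFGFA

Derivation:
Char 1 ('G'): step: R->1, L=3; G->plug->G->R->F->L->F->refl->C->L'->A->R'->A->plug->A
Char 2 ('D'): step: R->2, L=3; D->plug->D->R->C->L->H->refl->A->L'->H->R'->H->plug->H
Char 3 ('H'): step: R->3, L=3; H->plug->H->R->C->L->H->refl->A->L'->H->R'->F->plug->F
Char 4 ('E'): step: R->4, L=3; E->plug->E->R->G->L->D->refl->B->L'->B->R'->G->plug->G
Char 5 ('D'): step: R->5, L=3; D->plug->D->R->F->L->F->refl->C->L'->A->R'->F->plug->F
Char 6 ('E'): step: R->6, L=3; E->plug->E->R->H->L->A->refl->H->L'->C->R'->A->plug->A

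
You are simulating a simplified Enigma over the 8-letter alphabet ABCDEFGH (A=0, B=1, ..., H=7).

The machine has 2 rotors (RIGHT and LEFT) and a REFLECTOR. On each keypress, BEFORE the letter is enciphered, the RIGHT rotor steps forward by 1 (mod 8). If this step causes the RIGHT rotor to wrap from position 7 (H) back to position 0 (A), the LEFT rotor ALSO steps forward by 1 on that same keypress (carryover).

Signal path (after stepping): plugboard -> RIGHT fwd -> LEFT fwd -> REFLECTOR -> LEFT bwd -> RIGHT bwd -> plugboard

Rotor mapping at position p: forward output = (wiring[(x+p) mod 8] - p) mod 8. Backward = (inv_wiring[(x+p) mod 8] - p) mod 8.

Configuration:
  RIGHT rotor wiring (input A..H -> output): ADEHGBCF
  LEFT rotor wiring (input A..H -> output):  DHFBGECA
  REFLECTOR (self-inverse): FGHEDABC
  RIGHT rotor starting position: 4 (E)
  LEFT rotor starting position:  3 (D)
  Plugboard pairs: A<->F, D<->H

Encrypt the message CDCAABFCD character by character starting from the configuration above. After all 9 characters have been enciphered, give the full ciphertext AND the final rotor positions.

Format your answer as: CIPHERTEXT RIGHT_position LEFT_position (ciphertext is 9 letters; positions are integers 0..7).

Char 1 ('C'): step: R->5, L=3; C->plug->C->R->A->L->G->refl->B->L'->C->R'->G->plug->G
Char 2 ('D'): step: R->6, L=3; D->plug->H->R->D->L->H->refl->C->L'->H->R'->B->plug->B
Char 3 ('C'): step: R->7, L=3; C->plug->C->R->E->L->F->refl->A->L'->F->R'->D->plug->H
Char 4 ('A'): step: R->0, L->4 (L advanced); A->plug->F->R->B->L->A->refl->F->L'->H->R'->D->plug->H
Char 5 ('A'): step: R->1, L=4; A->plug->F->R->B->L->A->refl->F->L'->H->R'->H->plug->D
Char 6 ('B'): step: R->2, L=4; B->plug->B->R->F->L->D->refl->E->L'->D->R'->F->plug->A
Char 7 ('F'): step: R->3, L=4; F->plug->A->R->E->L->H->refl->C->L'->A->R'->G->plug->G
Char 8 ('C'): step: R->4, L=4; C->plug->C->R->G->L->B->refl->G->L'->C->R'->A->plug->F
Char 9 ('D'): step: R->5, L=4; D->plug->H->R->B->L->A->refl->F->L'->H->R'->F->plug->A
Final: ciphertext=GBHHDAGFA, RIGHT=5, LEFT=4

Answer: GBHHDAGFA 5 4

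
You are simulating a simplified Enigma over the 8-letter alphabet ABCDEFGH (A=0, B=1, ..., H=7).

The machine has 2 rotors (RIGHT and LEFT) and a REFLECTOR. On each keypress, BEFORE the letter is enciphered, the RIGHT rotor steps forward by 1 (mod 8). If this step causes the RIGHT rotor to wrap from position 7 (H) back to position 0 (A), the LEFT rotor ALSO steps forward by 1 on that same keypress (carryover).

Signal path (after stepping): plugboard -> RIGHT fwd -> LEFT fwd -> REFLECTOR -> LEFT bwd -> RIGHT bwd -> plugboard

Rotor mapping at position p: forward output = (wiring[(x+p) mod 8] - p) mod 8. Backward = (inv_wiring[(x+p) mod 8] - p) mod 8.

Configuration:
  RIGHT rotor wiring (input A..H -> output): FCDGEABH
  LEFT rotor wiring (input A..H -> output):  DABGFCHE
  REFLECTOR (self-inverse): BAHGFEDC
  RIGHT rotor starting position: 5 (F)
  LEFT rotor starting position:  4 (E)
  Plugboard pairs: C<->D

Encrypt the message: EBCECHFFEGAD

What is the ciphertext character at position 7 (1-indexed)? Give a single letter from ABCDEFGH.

Char 1 ('E'): step: R->6, L=4; E->plug->E->R->F->L->E->refl->F->L'->G->R'->G->plug->G
Char 2 ('B'): step: R->7, L=4; B->plug->B->R->G->L->F->refl->E->L'->F->R'->F->plug->F
Char 3 ('C'): step: R->0, L->5 (L advanced); C->plug->D->R->G->L->B->refl->A->L'->H->R'->H->plug->H
Char 4 ('E'): step: R->1, L=5; E->plug->E->R->H->L->A->refl->B->L'->G->R'->G->plug->G
Char 5 ('C'): step: R->2, L=5; C->plug->D->R->G->L->B->refl->A->L'->H->R'->E->plug->E
Char 6 ('H'): step: R->3, L=5; H->plug->H->R->A->L->F->refl->E->L'->F->R'->C->plug->D
Char 7 ('F'): step: R->4, L=5; F->plug->F->R->G->L->B->refl->A->L'->H->R'->G->plug->G

G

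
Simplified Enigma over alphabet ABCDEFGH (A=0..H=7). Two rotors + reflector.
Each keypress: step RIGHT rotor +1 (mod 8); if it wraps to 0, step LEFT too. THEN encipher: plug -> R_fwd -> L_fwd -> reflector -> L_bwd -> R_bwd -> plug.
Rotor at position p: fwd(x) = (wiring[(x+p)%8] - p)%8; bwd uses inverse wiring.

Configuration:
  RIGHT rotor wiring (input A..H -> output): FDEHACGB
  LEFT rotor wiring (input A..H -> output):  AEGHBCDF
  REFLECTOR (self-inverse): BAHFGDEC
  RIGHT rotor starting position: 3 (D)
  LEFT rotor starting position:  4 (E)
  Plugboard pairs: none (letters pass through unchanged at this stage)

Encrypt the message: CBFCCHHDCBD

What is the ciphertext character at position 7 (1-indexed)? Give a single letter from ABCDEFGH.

Char 1 ('C'): step: R->4, L=4; C->plug->C->R->C->L->H->refl->C->L'->G->R'->B->plug->B
Char 2 ('B'): step: R->5, L=4; B->plug->B->R->B->L->G->refl->E->L'->E->R'->C->plug->C
Char 3 ('F'): step: R->6, L=4; F->plug->F->R->B->L->G->refl->E->L'->E->R'->H->plug->H
Char 4 ('C'): step: R->7, L=4; C->plug->C->R->E->L->E->refl->G->L'->B->R'->F->plug->F
Char 5 ('C'): step: R->0, L->5 (L advanced); C->plug->C->R->E->L->H->refl->C->L'->G->R'->G->plug->G
Char 6 ('H'): step: R->1, L=5; H->plug->H->R->E->L->H->refl->C->L'->G->R'->C->plug->C
Char 7 ('H'): step: R->2, L=5; H->plug->H->R->B->L->G->refl->E->L'->H->R'->F->plug->F

F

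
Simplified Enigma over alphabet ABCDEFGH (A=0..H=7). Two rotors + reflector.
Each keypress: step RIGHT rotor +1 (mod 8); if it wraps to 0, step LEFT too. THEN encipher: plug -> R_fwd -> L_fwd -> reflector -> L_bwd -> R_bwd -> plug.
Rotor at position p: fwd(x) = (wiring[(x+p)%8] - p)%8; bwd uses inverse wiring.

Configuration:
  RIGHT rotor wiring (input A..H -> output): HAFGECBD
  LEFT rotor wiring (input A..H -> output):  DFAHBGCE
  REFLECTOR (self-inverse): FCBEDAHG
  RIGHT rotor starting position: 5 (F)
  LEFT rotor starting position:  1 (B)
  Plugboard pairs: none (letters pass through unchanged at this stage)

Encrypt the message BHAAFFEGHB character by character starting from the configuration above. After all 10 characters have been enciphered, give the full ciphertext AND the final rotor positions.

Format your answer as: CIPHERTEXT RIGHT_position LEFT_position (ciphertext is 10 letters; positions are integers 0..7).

Char 1 ('B'): step: R->6, L=1; B->plug->B->R->F->L->B->refl->C->L'->H->R'->E->plug->E
Char 2 ('H'): step: R->7, L=1; H->plug->H->R->C->L->G->refl->H->L'->B->R'->C->plug->C
Char 3 ('A'): step: R->0, L->2 (L advanced); A->plug->A->R->H->L->D->refl->E->L'->D->R'->H->plug->H
Char 4 ('A'): step: R->1, L=2; A->plug->A->R->H->L->D->refl->E->L'->D->R'->D->plug->D
Char 5 ('F'): step: R->2, L=2; F->plug->F->R->B->L->F->refl->A->L'->E->R'->B->plug->B
Char 6 ('F'): step: R->3, L=2; F->plug->F->R->E->L->A->refl->F->L'->B->R'->B->plug->B
Char 7 ('E'): step: R->4, L=2; E->plug->E->R->D->L->E->refl->D->L'->H->R'->D->plug->D
Char 8 ('G'): step: R->5, L=2; G->plug->G->R->B->L->F->refl->A->L'->E->R'->B->plug->B
Char 9 ('H'): step: R->6, L=2; H->plug->H->R->E->L->A->refl->F->L'->B->R'->C->plug->C
Char 10 ('B'): step: R->7, L=2; B->plug->B->R->A->L->G->refl->H->L'->C->R'->H->plug->H
Final: ciphertext=ECHDBBDBCH, RIGHT=7, LEFT=2

Answer: ECHDBBDBCH 7 2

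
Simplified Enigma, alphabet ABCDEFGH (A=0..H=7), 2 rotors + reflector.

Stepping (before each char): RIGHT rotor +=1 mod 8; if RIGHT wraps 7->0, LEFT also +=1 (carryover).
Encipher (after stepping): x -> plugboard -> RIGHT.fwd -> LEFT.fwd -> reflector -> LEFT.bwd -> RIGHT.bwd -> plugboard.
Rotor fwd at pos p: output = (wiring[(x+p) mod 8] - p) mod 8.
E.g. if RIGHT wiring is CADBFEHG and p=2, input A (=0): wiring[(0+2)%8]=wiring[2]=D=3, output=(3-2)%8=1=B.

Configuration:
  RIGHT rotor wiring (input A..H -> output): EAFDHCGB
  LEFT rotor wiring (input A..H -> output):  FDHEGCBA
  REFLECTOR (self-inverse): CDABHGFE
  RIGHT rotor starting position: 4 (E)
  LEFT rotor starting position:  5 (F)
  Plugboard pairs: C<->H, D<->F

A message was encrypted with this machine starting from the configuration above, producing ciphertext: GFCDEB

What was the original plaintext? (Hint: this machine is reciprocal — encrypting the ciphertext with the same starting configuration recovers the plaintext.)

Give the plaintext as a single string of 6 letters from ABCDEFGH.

Answer: BEAEFC

Derivation:
Char 1 ('G'): step: R->5, L=5; G->plug->G->R->G->L->H->refl->E->L'->B->R'->B->plug->B
Char 2 ('F'): step: R->6, L=5; F->plug->D->R->C->L->D->refl->B->L'->H->R'->E->plug->E
Char 3 ('C'): step: R->7, L=5; C->plug->H->R->H->L->B->refl->D->L'->C->R'->A->plug->A
Char 4 ('D'): step: R->0, L->6 (L advanced); D->plug->F->R->C->L->H->refl->E->L'->H->R'->E->plug->E
Char 5 ('E'): step: R->1, L=6; E->plug->E->R->B->L->C->refl->A->L'->G->R'->D->plug->F
Char 6 ('B'): step: R->2, L=6; B->plug->B->R->B->L->C->refl->A->L'->G->R'->H->plug->C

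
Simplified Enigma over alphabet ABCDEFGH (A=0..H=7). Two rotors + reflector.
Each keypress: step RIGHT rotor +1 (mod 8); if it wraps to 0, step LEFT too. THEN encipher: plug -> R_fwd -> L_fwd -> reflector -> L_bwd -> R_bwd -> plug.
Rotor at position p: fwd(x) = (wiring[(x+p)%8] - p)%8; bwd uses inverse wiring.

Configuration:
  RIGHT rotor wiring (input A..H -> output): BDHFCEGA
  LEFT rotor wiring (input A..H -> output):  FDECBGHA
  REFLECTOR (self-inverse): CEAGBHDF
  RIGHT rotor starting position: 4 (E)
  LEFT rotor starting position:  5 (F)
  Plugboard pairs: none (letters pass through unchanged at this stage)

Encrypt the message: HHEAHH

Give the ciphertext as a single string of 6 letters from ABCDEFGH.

Char 1 ('H'): step: R->5, L=5; H->plug->H->R->F->L->H->refl->F->L'->G->R'->E->plug->E
Char 2 ('H'): step: R->6, L=5; H->plug->H->R->G->L->F->refl->H->L'->F->R'->D->plug->D
Char 3 ('E'): step: R->7, L=5; E->plug->E->R->G->L->F->refl->H->L'->F->R'->G->plug->G
Char 4 ('A'): step: R->0, L->6 (L advanced); A->plug->A->R->B->L->C->refl->A->L'->H->R'->C->plug->C
Char 5 ('H'): step: R->1, L=6; H->plug->H->R->A->L->B->refl->E->L'->F->R'->F->plug->F
Char 6 ('H'): step: R->2, L=6; H->plug->H->R->B->L->C->refl->A->L'->H->R'->G->plug->G

Answer: EDGCFG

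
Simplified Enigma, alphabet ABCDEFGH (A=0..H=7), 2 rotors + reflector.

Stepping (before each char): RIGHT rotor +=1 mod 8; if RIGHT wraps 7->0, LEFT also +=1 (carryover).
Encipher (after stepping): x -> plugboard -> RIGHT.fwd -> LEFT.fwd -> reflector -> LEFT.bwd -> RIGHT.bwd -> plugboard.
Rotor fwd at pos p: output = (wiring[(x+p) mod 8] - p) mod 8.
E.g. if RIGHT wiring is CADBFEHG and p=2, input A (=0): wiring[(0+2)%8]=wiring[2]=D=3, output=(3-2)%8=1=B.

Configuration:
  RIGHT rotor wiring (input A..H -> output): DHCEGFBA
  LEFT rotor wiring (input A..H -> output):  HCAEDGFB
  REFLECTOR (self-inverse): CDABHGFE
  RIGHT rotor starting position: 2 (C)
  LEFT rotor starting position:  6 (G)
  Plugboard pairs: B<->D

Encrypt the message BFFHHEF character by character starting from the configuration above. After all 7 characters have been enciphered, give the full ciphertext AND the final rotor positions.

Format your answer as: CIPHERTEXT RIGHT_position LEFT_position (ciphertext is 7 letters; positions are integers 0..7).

Char 1 ('B'): step: R->3, L=6; B->plug->D->R->G->L->F->refl->G->L'->F->R'->E->plug->E
Char 2 ('F'): step: R->4, L=6; F->plug->F->R->D->L->E->refl->H->L'->A->R'->H->plug->H
Char 3 ('F'): step: R->5, L=6; F->plug->F->R->F->L->G->refl->F->L'->G->R'->D->plug->B
Char 4 ('H'): step: R->6, L=6; H->plug->H->R->H->L->A->refl->C->L'->E->R'->E->plug->E
Char 5 ('H'): step: R->7, L=6; H->plug->H->R->C->L->B->refl->D->L'->B->R'->A->plug->A
Char 6 ('E'): step: R->0, L->7 (L advanced); E->plug->E->R->G->L->H->refl->E->L'->F->R'->F->plug->F
Char 7 ('F'): step: R->1, L=7; F->plug->F->R->A->L->C->refl->A->L'->B->R'->B->plug->D
Final: ciphertext=EHBEAFD, RIGHT=1, LEFT=7

Answer: EHBEAFD 1 7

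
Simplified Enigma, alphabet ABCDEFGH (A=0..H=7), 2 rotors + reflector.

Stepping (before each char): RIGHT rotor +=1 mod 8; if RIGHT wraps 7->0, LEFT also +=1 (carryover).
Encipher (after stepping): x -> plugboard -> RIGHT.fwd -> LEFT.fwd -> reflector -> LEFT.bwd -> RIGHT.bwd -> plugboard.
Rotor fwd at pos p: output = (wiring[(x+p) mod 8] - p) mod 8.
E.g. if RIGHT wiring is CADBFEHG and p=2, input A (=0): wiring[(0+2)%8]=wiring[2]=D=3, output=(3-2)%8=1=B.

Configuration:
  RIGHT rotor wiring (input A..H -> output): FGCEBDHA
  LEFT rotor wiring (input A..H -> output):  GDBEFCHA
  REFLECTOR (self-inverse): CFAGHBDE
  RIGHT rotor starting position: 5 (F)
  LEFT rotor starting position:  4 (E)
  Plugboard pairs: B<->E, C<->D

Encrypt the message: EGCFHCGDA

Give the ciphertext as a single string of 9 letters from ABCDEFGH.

Answer: ADDAEFACD

Derivation:
Char 1 ('E'): step: R->6, L=4; E->plug->B->R->C->L->D->refl->G->L'->B->R'->A->plug->A
Char 2 ('G'): step: R->7, L=4; G->plug->G->R->E->L->C->refl->A->L'->H->R'->C->plug->D
Char 3 ('C'): step: R->0, L->5 (L advanced); C->plug->D->R->E->L->G->refl->D->L'->C->R'->C->plug->D
Char 4 ('F'): step: R->1, L=5; F->plug->F->R->G->L->H->refl->E->L'->F->R'->A->plug->A
Char 5 ('H'): step: R->2, L=5; H->plug->H->R->E->L->G->refl->D->L'->C->R'->B->plug->E
Char 6 ('C'): step: R->3, L=5; C->plug->D->R->E->L->G->refl->D->L'->C->R'->F->plug->F
Char 7 ('G'): step: R->4, L=5; G->plug->G->R->G->L->H->refl->E->L'->F->R'->A->plug->A
Char 8 ('D'): step: R->5, L=5; D->plug->C->R->D->L->B->refl->F->L'->A->R'->D->plug->C
Char 9 ('A'): step: R->6, L=5; A->plug->A->R->B->L->C->refl->A->L'->H->R'->C->plug->D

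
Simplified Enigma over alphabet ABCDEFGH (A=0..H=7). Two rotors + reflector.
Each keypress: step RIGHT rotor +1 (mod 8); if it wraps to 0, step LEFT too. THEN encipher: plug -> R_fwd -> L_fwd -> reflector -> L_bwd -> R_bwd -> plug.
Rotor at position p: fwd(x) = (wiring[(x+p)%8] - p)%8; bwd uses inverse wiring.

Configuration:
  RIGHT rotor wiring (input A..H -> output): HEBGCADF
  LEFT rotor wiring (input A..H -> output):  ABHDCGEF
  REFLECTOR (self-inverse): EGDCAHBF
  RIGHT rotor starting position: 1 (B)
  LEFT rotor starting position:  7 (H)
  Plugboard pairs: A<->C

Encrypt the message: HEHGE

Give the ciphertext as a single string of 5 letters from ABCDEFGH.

Answer: GAGAG

Derivation:
Char 1 ('H'): step: R->2, L=7; H->plug->H->R->C->L->C->refl->D->L'->F->R'->G->plug->G
Char 2 ('E'): step: R->3, L=7; E->plug->E->R->C->L->C->refl->D->L'->F->R'->C->plug->A
Char 3 ('H'): step: R->4, L=7; H->plug->H->R->C->L->C->refl->D->L'->F->R'->G->plug->G
Char 4 ('G'): step: R->5, L=7; G->plug->G->R->B->L->B->refl->G->L'->A->R'->C->plug->A
Char 5 ('E'): step: R->6, L=7; E->plug->E->R->D->L->A->refl->E->L'->E->R'->G->plug->G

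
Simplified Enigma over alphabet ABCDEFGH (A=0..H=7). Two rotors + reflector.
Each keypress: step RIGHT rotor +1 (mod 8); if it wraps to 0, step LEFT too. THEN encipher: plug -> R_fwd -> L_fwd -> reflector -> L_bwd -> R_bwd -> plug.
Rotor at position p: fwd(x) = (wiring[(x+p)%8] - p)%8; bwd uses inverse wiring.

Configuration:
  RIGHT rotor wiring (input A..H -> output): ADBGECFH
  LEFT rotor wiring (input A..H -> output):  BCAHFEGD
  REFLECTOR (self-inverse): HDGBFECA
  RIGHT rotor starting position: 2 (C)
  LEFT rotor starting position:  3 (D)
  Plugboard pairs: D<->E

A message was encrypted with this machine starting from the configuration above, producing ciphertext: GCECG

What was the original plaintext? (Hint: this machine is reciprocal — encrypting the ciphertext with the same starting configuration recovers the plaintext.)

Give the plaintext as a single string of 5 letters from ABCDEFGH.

Answer: CGCDE

Derivation:
Char 1 ('G'): step: R->3, L=3; G->plug->G->R->A->L->E->refl->F->L'->H->R'->C->plug->C
Char 2 ('C'): step: R->4, L=3; C->plug->C->R->B->L->C->refl->G->L'->F->R'->G->plug->G
Char 3 ('E'): step: R->5, L=3; E->plug->D->R->D->L->D->refl->B->L'->C->R'->C->plug->C
Char 4 ('C'): step: R->6, L=3; C->plug->C->R->C->L->B->refl->D->L'->D->R'->E->plug->D
Char 5 ('G'): step: R->7, L=3; G->plug->G->R->D->L->D->refl->B->L'->C->R'->D->plug->E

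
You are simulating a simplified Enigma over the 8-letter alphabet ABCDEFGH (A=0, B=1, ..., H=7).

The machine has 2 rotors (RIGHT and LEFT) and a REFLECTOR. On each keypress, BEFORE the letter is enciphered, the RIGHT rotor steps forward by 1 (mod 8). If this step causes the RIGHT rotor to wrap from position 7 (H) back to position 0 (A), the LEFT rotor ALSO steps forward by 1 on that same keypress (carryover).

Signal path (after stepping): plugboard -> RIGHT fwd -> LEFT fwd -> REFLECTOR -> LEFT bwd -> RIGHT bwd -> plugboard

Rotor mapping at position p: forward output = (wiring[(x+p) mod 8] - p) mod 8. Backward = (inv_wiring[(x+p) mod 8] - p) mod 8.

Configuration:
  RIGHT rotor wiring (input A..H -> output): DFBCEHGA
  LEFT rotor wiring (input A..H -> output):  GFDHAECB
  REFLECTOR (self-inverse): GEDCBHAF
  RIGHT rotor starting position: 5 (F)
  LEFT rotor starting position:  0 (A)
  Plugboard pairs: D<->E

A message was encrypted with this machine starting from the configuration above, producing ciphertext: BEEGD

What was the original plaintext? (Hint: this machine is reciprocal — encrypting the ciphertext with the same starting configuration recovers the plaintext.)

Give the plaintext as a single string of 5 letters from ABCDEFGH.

Char 1 ('B'): step: R->6, L=0; B->plug->B->R->C->L->D->refl->C->L'->G->R'->G->plug->G
Char 2 ('E'): step: R->7, L=0; E->plug->D->R->C->L->D->refl->C->L'->G->R'->C->plug->C
Char 3 ('E'): step: R->0, L->1 (L advanced); E->plug->D->R->C->L->G->refl->A->L'->G->R'->G->plug->G
Char 4 ('G'): step: R->1, L=1; G->plug->G->R->H->L->F->refl->H->L'->D->R'->D->plug->E
Char 5 ('D'): step: R->2, L=1; D->plug->E->R->E->L->D->refl->C->L'->B->R'->G->plug->G

Answer: GCGEG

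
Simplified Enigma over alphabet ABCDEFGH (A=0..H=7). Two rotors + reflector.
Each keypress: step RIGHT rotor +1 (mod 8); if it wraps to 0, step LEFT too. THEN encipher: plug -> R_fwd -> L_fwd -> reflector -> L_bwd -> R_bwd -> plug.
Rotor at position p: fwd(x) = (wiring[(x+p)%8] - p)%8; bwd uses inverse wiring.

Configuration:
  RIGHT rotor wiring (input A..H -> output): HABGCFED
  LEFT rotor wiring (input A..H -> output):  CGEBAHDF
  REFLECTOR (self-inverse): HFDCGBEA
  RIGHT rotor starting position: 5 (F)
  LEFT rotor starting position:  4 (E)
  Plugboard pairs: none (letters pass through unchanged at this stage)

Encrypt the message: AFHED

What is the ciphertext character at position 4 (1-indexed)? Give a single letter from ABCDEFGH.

Char 1 ('A'): step: R->6, L=4; A->plug->A->R->G->L->A->refl->H->L'->C->R'->D->plug->D
Char 2 ('F'): step: R->7, L=4; F->plug->F->R->D->L->B->refl->F->L'->H->R'->E->plug->E
Char 3 ('H'): step: R->0, L->5 (L advanced); H->plug->H->R->D->L->F->refl->B->L'->E->R'->G->plug->G
Char 4 ('E'): step: R->1, L=5; E->plug->E->R->E->L->B->refl->F->L'->D->R'->F->plug->F

F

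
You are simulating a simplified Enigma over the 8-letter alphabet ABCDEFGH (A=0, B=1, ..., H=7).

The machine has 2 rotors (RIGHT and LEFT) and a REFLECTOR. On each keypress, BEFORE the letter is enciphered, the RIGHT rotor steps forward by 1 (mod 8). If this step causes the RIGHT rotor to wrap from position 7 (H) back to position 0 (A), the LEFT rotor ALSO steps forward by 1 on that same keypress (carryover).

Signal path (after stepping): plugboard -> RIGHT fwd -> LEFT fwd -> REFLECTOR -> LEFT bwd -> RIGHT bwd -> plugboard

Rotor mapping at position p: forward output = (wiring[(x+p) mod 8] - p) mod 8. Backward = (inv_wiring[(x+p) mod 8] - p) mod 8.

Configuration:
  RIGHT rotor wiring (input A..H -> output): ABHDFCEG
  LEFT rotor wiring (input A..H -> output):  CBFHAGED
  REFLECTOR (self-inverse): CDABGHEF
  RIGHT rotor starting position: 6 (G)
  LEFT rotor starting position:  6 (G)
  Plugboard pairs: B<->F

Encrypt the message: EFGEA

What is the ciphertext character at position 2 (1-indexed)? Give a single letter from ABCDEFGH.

Char 1 ('E'): step: R->7, L=6; E->plug->E->R->E->L->H->refl->F->L'->B->R'->B->plug->F
Char 2 ('F'): step: R->0, L->7 (L advanced); F->plug->B->R->B->L->D->refl->B->L'->F->R'->E->plug->E

E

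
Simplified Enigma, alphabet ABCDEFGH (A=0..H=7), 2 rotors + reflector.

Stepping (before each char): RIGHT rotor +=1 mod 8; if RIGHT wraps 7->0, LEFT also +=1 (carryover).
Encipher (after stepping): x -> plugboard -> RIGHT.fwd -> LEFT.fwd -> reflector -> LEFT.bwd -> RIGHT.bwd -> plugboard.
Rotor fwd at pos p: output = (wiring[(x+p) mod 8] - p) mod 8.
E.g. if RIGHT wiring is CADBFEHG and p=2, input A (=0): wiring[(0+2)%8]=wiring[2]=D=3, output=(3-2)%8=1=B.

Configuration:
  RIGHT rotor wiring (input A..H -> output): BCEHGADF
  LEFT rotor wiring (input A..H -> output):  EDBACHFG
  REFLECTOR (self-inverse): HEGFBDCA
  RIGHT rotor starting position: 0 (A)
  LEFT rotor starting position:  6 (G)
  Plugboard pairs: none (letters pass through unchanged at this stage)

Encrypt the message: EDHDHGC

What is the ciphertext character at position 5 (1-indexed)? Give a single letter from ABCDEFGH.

Char 1 ('E'): step: R->1, L=6; E->plug->E->R->H->L->B->refl->E->L'->G->R'->C->plug->C
Char 2 ('D'): step: R->2, L=6; D->plug->D->R->G->L->E->refl->B->L'->H->R'->G->plug->G
Char 3 ('H'): step: R->3, L=6; H->plug->H->R->B->L->A->refl->H->L'->A->R'->D->plug->D
Char 4 ('D'): step: R->4, L=6; D->plug->D->R->B->L->A->refl->H->L'->A->R'->G->plug->G
Char 5 ('H'): step: R->5, L=6; H->plug->H->R->B->L->A->refl->H->L'->A->R'->C->plug->C

C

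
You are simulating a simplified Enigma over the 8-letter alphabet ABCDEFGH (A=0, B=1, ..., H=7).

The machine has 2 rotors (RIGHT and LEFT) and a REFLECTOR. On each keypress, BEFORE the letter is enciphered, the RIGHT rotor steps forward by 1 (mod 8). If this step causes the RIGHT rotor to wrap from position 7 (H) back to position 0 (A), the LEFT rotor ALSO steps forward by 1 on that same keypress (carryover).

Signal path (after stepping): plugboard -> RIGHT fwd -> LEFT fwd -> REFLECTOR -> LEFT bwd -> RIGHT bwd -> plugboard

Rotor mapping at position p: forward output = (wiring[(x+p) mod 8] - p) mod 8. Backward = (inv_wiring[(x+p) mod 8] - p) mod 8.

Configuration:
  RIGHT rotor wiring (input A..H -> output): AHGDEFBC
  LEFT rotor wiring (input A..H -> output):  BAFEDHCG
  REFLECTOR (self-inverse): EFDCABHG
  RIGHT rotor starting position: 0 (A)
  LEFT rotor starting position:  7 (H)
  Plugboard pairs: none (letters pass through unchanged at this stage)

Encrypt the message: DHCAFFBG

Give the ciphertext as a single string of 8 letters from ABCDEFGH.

Char 1 ('D'): step: R->1, L=7; D->plug->D->R->D->L->G->refl->H->L'->A->R'->F->plug->F
Char 2 ('H'): step: R->2, L=7; H->plug->H->R->F->L->E->refl->A->L'->G->R'->G->plug->G
Char 3 ('C'): step: R->3, L=7; C->plug->C->R->C->L->B->refl->F->L'->E->R'->G->plug->G
Char 4 ('A'): step: R->4, L=7; A->plug->A->R->A->L->H->refl->G->L'->D->R'->F->plug->F
Char 5 ('F'): step: R->5, L=7; F->plug->F->R->B->L->C->refl->D->L'->H->R'->H->plug->H
Char 6 ('F'): step: R->6, L=7; F->plug->F->R->F->L->E->refl->A->L'->G->R'->G->plug->G
Char 7 ('B'): step: R->7, L=7; B->plug->B->R->B->L->C->refl->D->L'->H->R'->D->plug->D
Char 8 ('G'): step: R->0, L->0 (L advanced); G->plug->G->R->B->L->A->refl->E->L'->D->R'->D->plug->D

Answer: FGGFHGDD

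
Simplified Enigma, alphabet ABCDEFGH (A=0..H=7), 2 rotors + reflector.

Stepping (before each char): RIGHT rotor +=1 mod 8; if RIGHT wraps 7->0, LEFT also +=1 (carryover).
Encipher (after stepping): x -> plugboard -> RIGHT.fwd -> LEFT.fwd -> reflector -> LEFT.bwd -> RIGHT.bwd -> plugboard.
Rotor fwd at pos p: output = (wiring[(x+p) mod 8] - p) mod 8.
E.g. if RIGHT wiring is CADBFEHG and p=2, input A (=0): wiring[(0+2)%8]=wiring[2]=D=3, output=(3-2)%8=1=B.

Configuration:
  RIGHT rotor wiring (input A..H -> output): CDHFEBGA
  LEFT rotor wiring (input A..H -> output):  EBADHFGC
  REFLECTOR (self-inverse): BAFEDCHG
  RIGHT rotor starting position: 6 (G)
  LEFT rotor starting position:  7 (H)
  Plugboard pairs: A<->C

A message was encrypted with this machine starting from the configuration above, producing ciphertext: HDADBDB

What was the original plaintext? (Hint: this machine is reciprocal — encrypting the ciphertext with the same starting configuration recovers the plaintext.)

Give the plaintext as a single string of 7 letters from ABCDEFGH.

Answer: EABCCEF

Derivation:
Char 1 ('H'): step: R->7, L=7; H->plug->H->R->H->L->H->refl->G->L'->G->R'->E->plug->E
Char 2 ('D'): step: R->0, L->0 (L advanced); D->plug->D->R->F->L->F->refl->C->L'->H->R'->C->plug->A
Char 3 ('A'): step: R->1, L=0; A->plug->C->R->E->L->H->refl->G->L'->G->R'->B->plug->B
Char 4 ('D'): step: R->2, L=0; D->plug->D->R->H->L->C->refl->F->L'->F->R'->A->plug->C
Char 5 ('B'): step: R->3, L=0; B->plug->B->R->B->L->B->refl->A->L'->C->R'->A->plug->C
Char 6 ('D'): step: R->4, L=0; D->plug->D->R->E->L->H->refl->G->L'->G->R'->E->plug->E
Char 7 ('B'): step: R->5, L=0; B->plug->B->R->B->L->B->refl->A->L'->C->R'->F->plug->F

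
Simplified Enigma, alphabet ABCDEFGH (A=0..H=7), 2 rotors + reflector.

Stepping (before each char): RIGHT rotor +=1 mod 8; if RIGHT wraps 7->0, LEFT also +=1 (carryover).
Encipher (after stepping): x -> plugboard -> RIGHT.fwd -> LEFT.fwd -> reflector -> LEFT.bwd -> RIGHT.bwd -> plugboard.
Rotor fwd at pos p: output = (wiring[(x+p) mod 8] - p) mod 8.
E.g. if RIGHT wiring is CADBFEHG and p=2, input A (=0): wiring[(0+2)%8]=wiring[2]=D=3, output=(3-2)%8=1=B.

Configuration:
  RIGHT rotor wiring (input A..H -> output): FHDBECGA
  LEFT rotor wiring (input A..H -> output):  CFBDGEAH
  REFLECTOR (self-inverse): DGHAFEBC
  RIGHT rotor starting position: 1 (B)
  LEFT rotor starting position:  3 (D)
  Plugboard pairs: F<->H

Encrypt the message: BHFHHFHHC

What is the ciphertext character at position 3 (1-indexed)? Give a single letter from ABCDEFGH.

Char 1 ('B'): step: R->2, L=3; B->plug->B->R->H->L->G->refl->B->L'->C->R'->C->plug->C
Char 2 ('H'): step: R->3, L=3; H->plug->F->R->C->L->B->refl->G->L'->H->R'->C->plug->C
Char 3 ('F'): step: R->4, L=3; F->plug->H->R->F->L->H->refl->C->L'->G->R'->B->plug->B

B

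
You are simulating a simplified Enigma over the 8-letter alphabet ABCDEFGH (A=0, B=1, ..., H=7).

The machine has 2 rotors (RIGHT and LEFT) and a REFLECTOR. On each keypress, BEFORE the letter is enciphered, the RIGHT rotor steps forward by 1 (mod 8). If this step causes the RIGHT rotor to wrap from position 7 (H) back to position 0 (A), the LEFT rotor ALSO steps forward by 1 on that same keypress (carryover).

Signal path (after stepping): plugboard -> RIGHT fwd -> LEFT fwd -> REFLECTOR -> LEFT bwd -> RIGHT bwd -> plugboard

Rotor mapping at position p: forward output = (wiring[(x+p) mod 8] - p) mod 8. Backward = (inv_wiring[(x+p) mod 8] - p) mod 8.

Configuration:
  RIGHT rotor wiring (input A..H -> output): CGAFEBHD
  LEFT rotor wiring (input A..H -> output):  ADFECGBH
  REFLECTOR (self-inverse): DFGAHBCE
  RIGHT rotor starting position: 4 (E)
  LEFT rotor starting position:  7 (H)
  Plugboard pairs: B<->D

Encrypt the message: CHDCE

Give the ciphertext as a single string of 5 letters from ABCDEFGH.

Char 1 ('C'): step: R->5, L=7; C->plug->C->R->G->L->H->refl->E->L'->C->R'->B->plug->D
Char 2 ('H'): step: R->6, L=7; H->plug->H->R->D->L->G->refl->C->L'->H->R'->F->plug->F
Char 3 ('D'): step: R->7, L=7; D->plug->B->R->D->L->G->refl->C->L'->H->R'->C->plug->C
Char 4 ('C'): step: R->0, L->0 (L advanced); C->plug->C->R->A->L->A->refl->D->L'->B->R'->F->plug->F
Char 5 ('E'): step: R->1, L=0; E->plug->E->R->A->L->A->refl->D->L'->B->R'->H->plug->H

Answer: DFCFH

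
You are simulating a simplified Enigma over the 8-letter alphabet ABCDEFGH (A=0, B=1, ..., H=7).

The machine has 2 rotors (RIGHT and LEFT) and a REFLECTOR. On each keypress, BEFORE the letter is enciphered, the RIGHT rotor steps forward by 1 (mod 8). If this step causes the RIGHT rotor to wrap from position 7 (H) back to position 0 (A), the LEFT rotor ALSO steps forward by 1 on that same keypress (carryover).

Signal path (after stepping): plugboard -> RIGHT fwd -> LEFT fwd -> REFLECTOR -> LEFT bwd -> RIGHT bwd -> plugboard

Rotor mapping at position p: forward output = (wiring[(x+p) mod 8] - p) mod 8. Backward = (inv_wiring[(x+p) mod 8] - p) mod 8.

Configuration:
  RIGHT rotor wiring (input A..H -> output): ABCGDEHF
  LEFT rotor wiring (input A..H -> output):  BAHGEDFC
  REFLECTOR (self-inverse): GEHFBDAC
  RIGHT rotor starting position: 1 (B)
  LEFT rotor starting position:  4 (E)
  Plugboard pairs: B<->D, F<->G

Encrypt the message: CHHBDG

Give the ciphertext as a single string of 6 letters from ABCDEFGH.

Answer: HCGCAA

Derivation:
Char 1 ('C'): step: R->2, L=4; C->plug->C->R->B->L->H->refl->C->L'->H->R'->H->plug->H
Char 2 ('H'): step: R->3, L=4; H->plug->H->R->H->L->C->refl->H->L'->B->R'->C->plug->C
Char 3 ('H'): step: R->4, L=4; H->plug->H->R->C->L->B->refl->E->L'->F->R'->F->plug->G
Char 4 ('B'): step: R->5, L=4; B->plug->D->R->D->L->G->refl->A->L'->A->R'->C->plug->C
Char 5 ('D'): step: R->6, L=4; D->plug->B->R->H->L->C->refl->H->L'->B->R'->A->plug->A
Char 6 ('G'): step: R->7, L=4; G->plug->F->R->E->L->F->refl->D->L'->G->R'->A->plug->A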